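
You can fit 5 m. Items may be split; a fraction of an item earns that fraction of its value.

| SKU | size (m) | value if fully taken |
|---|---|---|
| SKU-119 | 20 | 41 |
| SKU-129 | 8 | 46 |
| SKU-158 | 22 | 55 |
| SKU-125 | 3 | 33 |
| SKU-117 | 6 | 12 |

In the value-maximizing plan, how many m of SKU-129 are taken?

2

Sort by value density: SKU-125 33/3≈11, SKU-129 46/8≈5.75, SKU-158 55/22≈2.5, SKU-119 41/20≈2.05, SKU-117 12/6≈2.
SKU-125: take in full, 3 m for value 33 ; 2 left.
Fill the last 2 m with part of SKU-129: 2/8 of it earns 11.5.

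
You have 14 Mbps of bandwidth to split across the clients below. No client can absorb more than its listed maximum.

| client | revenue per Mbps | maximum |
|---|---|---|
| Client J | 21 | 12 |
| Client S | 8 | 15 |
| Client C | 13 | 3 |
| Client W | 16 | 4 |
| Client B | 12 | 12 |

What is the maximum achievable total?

Order the clients by revenue per Mbps: Client J 21 > Client W 16 > Client C 13 > Client B 12 > Client S 8.
Give Client J 12 to hit its cap of 12 — 2 left.
Only 2 left; Client W takes them to reach 2.
Total = 21×12 + 16×2 = 284.

284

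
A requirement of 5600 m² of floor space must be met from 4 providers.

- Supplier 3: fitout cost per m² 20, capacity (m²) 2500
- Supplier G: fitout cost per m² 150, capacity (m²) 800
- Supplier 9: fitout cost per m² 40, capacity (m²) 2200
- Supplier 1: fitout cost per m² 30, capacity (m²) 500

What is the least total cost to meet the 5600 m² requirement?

Cheapest first:
Supplier 3 (20): use full 2500 ; 3100 m² to go.
Take 500 from Supplier 1 at 30 ; need 2600 more.
Supplier 9 (40): use full 2200 ; 400 m² to go.
Supplier G at 150: take 400 of its 800 ; requirement met.
Cost = 2500×20 + 500×30 + 2200×40 + 400×150 = 213000.

213000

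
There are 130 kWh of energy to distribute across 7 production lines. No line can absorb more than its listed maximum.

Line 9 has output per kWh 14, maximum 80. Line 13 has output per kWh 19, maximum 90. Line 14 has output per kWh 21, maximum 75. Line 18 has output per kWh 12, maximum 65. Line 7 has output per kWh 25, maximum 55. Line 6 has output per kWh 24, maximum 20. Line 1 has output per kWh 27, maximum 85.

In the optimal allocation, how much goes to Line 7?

Highest output per kWh first: Line 1 27 > Line 7 25 > Line 6 24 > Line 14 21 > Line 13 19 > Line 9 14 > Line 18 12.
Line 1: +85 to 85 (cap) — 45 left.
Only 45 left; Line 7 takes them to reach 45.

45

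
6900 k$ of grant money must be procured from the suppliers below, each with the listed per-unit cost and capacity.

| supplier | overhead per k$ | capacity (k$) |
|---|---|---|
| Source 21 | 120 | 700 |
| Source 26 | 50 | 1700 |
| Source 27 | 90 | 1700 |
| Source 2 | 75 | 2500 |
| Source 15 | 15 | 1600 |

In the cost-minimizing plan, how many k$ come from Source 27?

1100

Fill from the cheapest supplier first.
Take 1600 from Source 15 at 15 ; need 5300 more.
Source 26 (50): use full 1700 ; 3600 k$ to go.
Take 2500 from Source 2 at 75 ; need 1100 more.
Take 1100 from Source 27 at 90 to finish.
Source 21: unused.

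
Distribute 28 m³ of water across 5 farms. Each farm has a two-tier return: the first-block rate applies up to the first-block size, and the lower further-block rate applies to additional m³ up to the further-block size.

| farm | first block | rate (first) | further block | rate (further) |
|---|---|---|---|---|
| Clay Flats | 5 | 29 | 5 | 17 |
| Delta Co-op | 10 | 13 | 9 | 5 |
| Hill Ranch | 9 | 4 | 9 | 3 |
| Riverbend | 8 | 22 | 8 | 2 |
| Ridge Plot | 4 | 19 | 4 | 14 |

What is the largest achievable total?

564

Order all 10 blocks by rate: Clay Flats/first 29 > Riverbend/first 22 > Ridge Plot/first 19 > Clay Flats/second 17 > Ridge Plot/second 14 > Delta Co-op/first 13 > Delta Co-op/second 5 > Hill Ranch/first 4 > Hill Ranch/second 3 > Riverbend/second 2.
Fill Clay Flats first block (5 at 29) → 23 left.
Fill Riverbend first block (8 at 22) → 15 left.
Fill Ridge Plot first block (4 at 19) → 11 left.
Clay Flats/second (17): +5 → 6 left.
Fill Ridge Plot second block (4 at 14) → 2 left.
Delta Co-op first at 13: only 2 left, fill 2.
Total = 29×5 + 22×8 + 19×4 + 17×5 + 14×4 + 13×2 = 564.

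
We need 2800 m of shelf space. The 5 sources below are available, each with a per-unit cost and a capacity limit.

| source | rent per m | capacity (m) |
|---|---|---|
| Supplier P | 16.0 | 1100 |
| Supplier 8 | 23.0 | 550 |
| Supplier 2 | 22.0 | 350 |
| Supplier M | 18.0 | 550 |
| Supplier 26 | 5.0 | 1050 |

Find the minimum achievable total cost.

Cheapest first:
Supplier 26 at 5.0: take all 1050 m ; 1750 still needed.
Take 1100 from Supplier P at 16.0 ; need 650 more.
Take 550 from Supplier M at 18.0 ; need 100 more.
Take 100 from Supplier 2 at 22.0 to finish.
Supplier 8: unused.
Cost = 1050×5.0 + 1100×16.0 + 550×18.0 + 100×22.0 = 34950.

34950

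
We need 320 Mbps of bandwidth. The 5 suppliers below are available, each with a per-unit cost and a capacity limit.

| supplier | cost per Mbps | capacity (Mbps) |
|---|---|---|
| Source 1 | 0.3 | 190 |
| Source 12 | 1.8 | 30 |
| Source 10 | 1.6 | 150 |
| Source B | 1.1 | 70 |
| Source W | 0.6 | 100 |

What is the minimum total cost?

Fill from the cheapest supplier first.
Take 190 from Source 1 at 0.3 → need 130 more.
Source W at 0.6: take all 100 Mbps → 30 still needed.
Take 30 from Source B at 1.1 to finish.
Source 10, Source 12: unused.
Cost = 190×0.3 + 100×0.6 + 30×1.1 = 150.

150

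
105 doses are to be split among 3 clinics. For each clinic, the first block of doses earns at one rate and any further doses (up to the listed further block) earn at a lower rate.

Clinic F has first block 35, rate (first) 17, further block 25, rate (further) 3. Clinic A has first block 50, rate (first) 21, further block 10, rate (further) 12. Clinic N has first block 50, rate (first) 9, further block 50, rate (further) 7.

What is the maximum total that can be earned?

Treat each block as its own option and order by rate: Clinic A/tier1 21 > Clinic F/tier1 17 > Clinic A/tier2 12 > Clinic N/tier1 9 > Clinic N/tier2 7 > Clinic F/tier2 3.
Fill Clinic A tier1 block (50 at 21) — 55 left.
Fill Clinic F tier1 block (35 at 17) — 20 left.
Clinic A tier2 at 12: fill all 10 — 10 left.
10 remain; put them into Clinic N tier1 at 9.
Total = 21×50 + 17×35 + 12×10 + 9×10 = 1855.

1855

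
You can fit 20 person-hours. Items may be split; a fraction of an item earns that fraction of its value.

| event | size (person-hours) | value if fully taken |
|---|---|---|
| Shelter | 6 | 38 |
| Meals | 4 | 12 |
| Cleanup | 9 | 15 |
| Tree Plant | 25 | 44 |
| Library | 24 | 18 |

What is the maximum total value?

Sort by value density: Shelter 38/6≈6.33, Meals 12/4≈3, Tree Plant 44/25≈1.76, Cleanup 15/9≈1.67, Library 18/24≈0.75.
All 6 person-hours of Shelter fit (value 38) ; 14 remain.
All 4 person-hours of Meals fit (value 12) ; 10 remain.
Only 10 person-hours remain; take 10/25 of Tree Plant for value 44×10/25 = 17.6.
Total value = 67.6.

67.6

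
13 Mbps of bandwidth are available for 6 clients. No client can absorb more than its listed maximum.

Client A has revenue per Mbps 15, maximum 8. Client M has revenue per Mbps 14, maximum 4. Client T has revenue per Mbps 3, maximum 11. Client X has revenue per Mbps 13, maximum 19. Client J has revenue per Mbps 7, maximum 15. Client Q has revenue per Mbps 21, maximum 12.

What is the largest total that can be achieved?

267

Highest revenue per Mbps first: Client Q 21 > Client A 15 > Client M 14 > Client X 13 > Client J 7 > Client T 3.
Give Client Q 12 to hit its cap of 12 → 1 left.
Client A: +1 (room for 8) → 1. Pool exhausted.
Total = 15×1 + 21×12 = 267.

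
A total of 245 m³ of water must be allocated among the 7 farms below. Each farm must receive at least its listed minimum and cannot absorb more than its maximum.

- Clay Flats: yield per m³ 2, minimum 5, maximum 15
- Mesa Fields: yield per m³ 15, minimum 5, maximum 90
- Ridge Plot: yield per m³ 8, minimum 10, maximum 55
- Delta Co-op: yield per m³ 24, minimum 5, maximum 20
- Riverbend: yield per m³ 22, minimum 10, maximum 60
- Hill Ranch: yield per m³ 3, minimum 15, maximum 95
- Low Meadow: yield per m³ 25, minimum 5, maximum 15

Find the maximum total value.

3900

Meeting every minimum uses 5+5+10+5+10+15+5 = 55 m³, leaving 190.
Order the farms by yield per m³: Low Meadow 25 > Delta Co-op 24 > Riverbend 22 > Mesa Fields 15 > Ridge Plot 8 > Hill Ranch 3 > Clay Flats 2.
Low Meadow: +10 to 15 (cap) — 180 left.
Delta Co-op takes 15 more to reach its cap of 20 — 165 left.
Riverbend: +50 to 60 (cap) — 115 left.
Give Mesa Fields 85 more to hit its cap of 90 — 30 left.
Ridge Plot: +30 (room for 45) → 40. Pool exhausted.
Total = 2×5 + 15×90 + 8×40 + 24×20 + 22×60 + 3×15 + 25×15 = 3900.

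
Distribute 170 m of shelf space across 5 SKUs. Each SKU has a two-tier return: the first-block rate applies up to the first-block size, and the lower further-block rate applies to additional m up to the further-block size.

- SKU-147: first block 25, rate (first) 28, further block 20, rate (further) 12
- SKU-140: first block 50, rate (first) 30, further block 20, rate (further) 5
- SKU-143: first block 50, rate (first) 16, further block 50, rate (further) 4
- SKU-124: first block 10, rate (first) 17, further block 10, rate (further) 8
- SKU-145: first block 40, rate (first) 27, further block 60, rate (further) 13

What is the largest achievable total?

Rank every tier by rate: SKU-140/first 30 > SKU-147/first 28 > SKU-145/first 27 > SKU-124/first 17 > SKU-143/first 16 > SKU-145/second 13 > SKU-147/second 12 > SKU-124/second 8 > SKU-140/second 5 > SKU-143/second 4.
SKU-140/first (30): +50 → 120 left.
Fill SKU-147 first block (25 at 28) → 95 left.
SKU-145/first (27): +40 → 55 left.
SKU-124/first (17): +10 → 45 left.
45 remain; put them into SKU-143 first at 16.
Total = 30×50 + 28×25 + 27×40 + 17×10 + 16×45 = 4170.

4170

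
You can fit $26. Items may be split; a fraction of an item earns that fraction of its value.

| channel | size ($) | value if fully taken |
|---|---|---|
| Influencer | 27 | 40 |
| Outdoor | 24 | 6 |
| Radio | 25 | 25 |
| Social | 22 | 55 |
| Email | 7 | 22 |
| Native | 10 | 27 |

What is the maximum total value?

Sort by value density: Email 22/7≈3.14, Native 27/10≈2.7, Social 55/22≈2.5, Influencer 40/27≈1.48, Radio 25/25≈1, Outdoor 6/24≈0.25.
All 7 $ of Email fit (value 22) → 19 remain.
Native: take in full, 10 $ for value 27 → 9 left.
Only 9 $ remain; take 9/22 of Social for value 55×9/22 = 22.5.
Total value = 71.5.

71.5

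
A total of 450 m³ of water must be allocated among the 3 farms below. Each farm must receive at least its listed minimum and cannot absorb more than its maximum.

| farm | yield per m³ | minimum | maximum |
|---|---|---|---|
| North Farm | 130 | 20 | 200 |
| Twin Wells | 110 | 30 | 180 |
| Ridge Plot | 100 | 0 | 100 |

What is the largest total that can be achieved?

Meeting every minimum uses 20+30+0 = 50 m³, leaving 400.
Rank by yield per m³: North Farm 130 > Twin Wells 110 > Ridge Plot 100.
Give North Farm 180 more to hit its cap of 200 — 220 left.
Twin Wells takes 150 more to reach its cap of 180 — 70 left.
Ridge Plot: +70 (room for 100) → 70. Pool exhausted.
Total = 130×200 + 110×180 + 100×70 = 52800.

52800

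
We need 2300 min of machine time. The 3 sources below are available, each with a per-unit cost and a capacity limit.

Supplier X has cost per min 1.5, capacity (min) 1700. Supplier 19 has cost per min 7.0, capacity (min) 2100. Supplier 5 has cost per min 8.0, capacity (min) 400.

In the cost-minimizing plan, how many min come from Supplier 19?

600

Fill from the cheapest source first.
Supplier X at 1.5: take all 1700 min → 600 still needed.
Supplier 19 at 7.0: take 600 of its 2100 → requirement met.
Supplier 5: unused.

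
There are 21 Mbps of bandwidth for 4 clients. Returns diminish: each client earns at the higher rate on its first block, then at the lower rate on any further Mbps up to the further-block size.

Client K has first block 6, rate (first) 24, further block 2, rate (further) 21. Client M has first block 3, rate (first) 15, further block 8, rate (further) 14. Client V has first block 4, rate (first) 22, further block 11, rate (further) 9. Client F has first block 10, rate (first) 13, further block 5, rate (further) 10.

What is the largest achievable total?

403

Order all 8 blocks by rate: Client K/first 24 > Client V/first 22 > Client K/second 21 > Client M/first 15 > Client M/second 14 > Client F/first 13 > Client F/second 10 > Client V/second 9.
Client K/first (24): +6 — 15 left.
Client V first at 22: fill all 4 — 11 left.
Client K second at 21: fill all 2 — 9 left.
Fill Client M first block (3 at 15) — 6 left.
Client M/second: +6 of 8 at 14; pool empty.
Total = 24×6 + 22×4 + 21×2 + 15×3 + 14×6 = 403.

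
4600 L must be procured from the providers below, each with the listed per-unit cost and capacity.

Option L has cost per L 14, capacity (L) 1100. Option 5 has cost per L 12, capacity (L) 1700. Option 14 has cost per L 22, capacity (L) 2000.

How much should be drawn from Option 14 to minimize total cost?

1800

Fill from the cheapest provider first.
Option 5 at 12: take all 1700 L ; 2900 still needed.
Take 1100 from Option L at 14 ; need 1800 more.
Option 14 at 22: take 1800 of its 2000 ; requirement met.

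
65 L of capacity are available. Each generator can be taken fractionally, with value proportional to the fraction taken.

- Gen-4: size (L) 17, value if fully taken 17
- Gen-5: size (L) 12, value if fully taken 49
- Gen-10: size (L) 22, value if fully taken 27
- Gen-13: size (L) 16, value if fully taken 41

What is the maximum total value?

132

Best value per unit of size first: Gen-5 49/12≈4.08, Gen-13 41/16≈2.56, Gen-10 27/22≈1.23, Gen-4 17/17≈1.
Gen-5: take in full, 12 L for value 49 → 53 left.
Gen-13: take in full, 16 L for value 41 → 37 left.
All 22 L of Gen-10 fit (value 27) → 15 remain.
Fill the last 15 L with part of Gen-4: 15/17 of it earns 15.
Total value = 132.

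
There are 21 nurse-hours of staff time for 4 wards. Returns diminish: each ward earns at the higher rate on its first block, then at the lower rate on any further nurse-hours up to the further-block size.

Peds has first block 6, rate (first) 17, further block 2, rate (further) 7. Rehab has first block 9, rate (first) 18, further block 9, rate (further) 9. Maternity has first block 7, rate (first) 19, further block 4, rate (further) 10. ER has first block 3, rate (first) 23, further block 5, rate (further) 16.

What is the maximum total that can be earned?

398

Order all 8 blocks by rate: ER/T1 23 > Maternity/T1 19 > Rehab/T1 18 > Peds/T1 17 > ER/T2 16 > Maternity/T2 10 > Rehab/T2 9 > Peds/T2 7.
ER/T1 (23): +3 — 18 left.
Maternity T1 at 19: fill all 7 — 11 left.
Rehab T1 at 18: fill all 9 — 2 left.
Peds T1 at 17: only 2 left, fill 2.
Total = 23×3 + 19×7 + 18×9 + 17×2 = 398.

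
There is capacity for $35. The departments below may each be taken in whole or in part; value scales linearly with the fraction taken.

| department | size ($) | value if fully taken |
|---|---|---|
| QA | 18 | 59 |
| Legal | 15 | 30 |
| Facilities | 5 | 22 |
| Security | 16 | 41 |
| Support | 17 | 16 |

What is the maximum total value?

Sort by value density: Facilities 22/5≈4.4, QA 59/18≈3.28, Security 41/16≈2.56, Legal 30/15≈2, Support 16/17≈0.941.
Take all of Facilities (5 $, value 22) ; 30 $ left.
QA: take in full, 18 $ for value 59 ; 12 left.
Only 12 $ remain; take 12/16 of Security for value 41×12/16 = 30.75.
Total value = 111.75.

111.75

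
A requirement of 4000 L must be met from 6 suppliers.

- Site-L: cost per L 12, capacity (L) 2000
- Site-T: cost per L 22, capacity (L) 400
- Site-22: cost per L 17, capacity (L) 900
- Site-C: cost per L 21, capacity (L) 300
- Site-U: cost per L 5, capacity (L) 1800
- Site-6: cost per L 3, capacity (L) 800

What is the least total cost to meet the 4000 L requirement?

Use suppliers in increasing cost order.
Take 800 from Site-6 at 3 ; need 3200 more.
Take 1800 from Site-U at 5 ; need 1400 more.
Site-L (12): take the remaining 1400 ; done.
Site-22, Site-C, Site-T: unused.
Cost = 800×3 + 1800×5 + 1400×12 = 28200.

28200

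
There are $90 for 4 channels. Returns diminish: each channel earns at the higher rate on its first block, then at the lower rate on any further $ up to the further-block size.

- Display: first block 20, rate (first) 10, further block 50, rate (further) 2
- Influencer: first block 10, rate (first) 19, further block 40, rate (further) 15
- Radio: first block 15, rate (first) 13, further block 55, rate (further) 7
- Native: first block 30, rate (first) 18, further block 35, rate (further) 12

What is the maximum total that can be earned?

1460

Treat each block as its own option and order by rate: Influencer/T1 19 > Native/T1 18 > Influencer/T2 15 > Radio/T1 13 > Native/T2 12 > Display/T1 10 > Radio/T2 7 > Display/T2 2.
Influencer/T1 (19): +10 ; 80 left.
Native T1 at 18: fill all 30 ; 50 left.
Influencer/T2 (15): +40 ; 10 left.
10 remain; put them into Radio T1 at 13.
Total = 19×10 + 18×30 + 15×40 + 13×10 = 1460.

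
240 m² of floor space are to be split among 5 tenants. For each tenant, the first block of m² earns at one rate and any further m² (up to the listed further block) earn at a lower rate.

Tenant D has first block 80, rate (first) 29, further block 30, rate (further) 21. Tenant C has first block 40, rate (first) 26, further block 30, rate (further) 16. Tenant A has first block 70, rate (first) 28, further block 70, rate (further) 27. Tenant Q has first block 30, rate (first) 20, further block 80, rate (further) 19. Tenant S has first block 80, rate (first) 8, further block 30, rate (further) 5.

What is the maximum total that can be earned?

6690

Order all 10 blocks by rate: Tenant D/tier1 29 > Tenant A/tier1 28 > Tenant A/tier2 27 > Tenant C/tier1 26 > Tenant D/tier2 21 > Tenant Q/tier1 20 > Tenant Q/tier2 19 > Tenant C/tier2 16 > Tenant S/tier1 8 > Tenant S/tier2 5.
Tenant D/tier1 (29): +80 ; 160 left.
Tenant A tier1 at 28: fill all 70 ; 90 left.
Tenant A/tier2 (27): +70 ; 20 left.
Tenant C/tier1: +20 of 40 at 26; pool empty.
Total = 29×80 + 28×70 + 27×70 + 26×20 = 6690.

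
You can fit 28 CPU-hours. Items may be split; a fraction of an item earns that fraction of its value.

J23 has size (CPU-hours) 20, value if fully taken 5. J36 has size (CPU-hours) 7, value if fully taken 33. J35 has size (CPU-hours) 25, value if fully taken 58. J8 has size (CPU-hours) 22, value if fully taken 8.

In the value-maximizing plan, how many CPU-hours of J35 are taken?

21

Best value per unit of size first: J36 33/7≈4.71, J35 58/25≈2.32, J8 8/22≈0.364, J23 5/20≈0.25.
J36: take in full, 7 CPU-hours for value 33 → 21 left.
21 CPU-hours left: a 21/25 share of J35 gives 58×21/25 = 48.72.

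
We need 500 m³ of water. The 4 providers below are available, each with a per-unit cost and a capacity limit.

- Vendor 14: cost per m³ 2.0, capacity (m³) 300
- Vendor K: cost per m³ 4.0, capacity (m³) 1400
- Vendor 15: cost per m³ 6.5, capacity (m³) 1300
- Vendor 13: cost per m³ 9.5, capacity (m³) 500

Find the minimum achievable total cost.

1400

Fill from the cheapest provider first.
Vendor 14 (2.0): use full 300 — 200 m³ to go.
Vendor K at 4.0: take 200 of its 1400 — requirement met.
Vendor 15, Vendor 13: unused.
Cost = 300×2.0 + 200×4.0 = 1400.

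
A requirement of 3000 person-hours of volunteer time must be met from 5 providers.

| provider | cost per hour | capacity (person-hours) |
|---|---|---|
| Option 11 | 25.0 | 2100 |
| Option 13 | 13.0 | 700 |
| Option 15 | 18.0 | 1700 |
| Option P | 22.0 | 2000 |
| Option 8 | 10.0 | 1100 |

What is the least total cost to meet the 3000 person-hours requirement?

Cheapest first:
Option 8 at 10.0: take all 1100 person-hours → 1900 still needed.
Option 13 at 13.0: take all 700 person-hours → 1200 still needed.
Option 15 (18.0): take the remaining 1200 → done.
Option P, Option 11: unused.
Cost = 1100×10.0 + 700×13.0 + 1200×18.0 = 41700.

41700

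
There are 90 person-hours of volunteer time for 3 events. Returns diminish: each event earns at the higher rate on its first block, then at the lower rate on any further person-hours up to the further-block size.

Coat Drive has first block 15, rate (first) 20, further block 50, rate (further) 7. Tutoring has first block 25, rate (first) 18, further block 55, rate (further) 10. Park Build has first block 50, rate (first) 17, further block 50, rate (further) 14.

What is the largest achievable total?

Order all 6 blocks by rate: Coat Drive/first 20 > Tutoring/first 18 > Park Build/first 17 > Park Build/second 14 > Tutoring/second 10 > Coat Drive/second 7.
Coat Drive first at 20: fill all 15 ; 75 left.
Fill Tutoring first block (25 at 18) ; 50 left.
Park Build/first (17): +50 ; 0 left.
Total = 20×15 + 18×25 + 17×50 = 1600.

1600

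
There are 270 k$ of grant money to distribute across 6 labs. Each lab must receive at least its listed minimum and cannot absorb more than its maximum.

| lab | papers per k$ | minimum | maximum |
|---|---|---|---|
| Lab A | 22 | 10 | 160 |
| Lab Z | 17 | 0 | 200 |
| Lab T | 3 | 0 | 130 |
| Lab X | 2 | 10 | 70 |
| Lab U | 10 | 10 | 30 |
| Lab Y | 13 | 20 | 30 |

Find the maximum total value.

5090

Meeting every minimum uses 10+0+0+10+10+20 = 50 k$, leaving 220.
Highest papers per k$ first: Lab A 22 > Lab Z 17 > Lab Y 13 > Lab U 10 > Lab T 3 > Lab X 2.
Lab A: +150 to 160 (cap) ; 70 left.
Only 70 left; Lab Z takes them to reach 70.
Total = 22×160 + 17×70 + 2×10 + 10×10 + 13×20 = 5090.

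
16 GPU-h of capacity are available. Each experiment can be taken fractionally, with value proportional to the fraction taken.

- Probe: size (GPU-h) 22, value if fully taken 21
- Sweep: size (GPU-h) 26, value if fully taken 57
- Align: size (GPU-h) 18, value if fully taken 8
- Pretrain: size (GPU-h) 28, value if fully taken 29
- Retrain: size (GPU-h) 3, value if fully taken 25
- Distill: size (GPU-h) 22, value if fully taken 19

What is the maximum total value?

Best value per unit of size first: Retrain 25/3≈8.33, Sweep 57/26≈2.19, Pretrain 29/28≈1.04, Probe 21/22≈0.955, Distill 19/22≈0.864, Align 8/18≈0.444.
Take all of Retrain (3 GPU-h, value 25) ; 13 GPU-h left.
Fill the last 13 GPU-h with part of Sweep: 13/26 of it earns 28.5.
Total value = 53.5.

53.5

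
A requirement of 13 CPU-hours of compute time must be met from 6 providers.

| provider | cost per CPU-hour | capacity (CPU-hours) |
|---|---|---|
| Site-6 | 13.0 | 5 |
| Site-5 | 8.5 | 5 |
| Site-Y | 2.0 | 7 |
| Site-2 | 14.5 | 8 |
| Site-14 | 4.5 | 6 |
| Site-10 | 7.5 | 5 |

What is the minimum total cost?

41

Fill from the cheapest provider first.
Site-Y (2.0): use full 7 → 6 CPU-hours to go.
Site-14 at 4.5: take all 6 CPU-hours → 0 still needed.
Site-10, Site-5, Site-6, Site-2: unused.
Cost = 7×2.0 + 6×4.5 = 41.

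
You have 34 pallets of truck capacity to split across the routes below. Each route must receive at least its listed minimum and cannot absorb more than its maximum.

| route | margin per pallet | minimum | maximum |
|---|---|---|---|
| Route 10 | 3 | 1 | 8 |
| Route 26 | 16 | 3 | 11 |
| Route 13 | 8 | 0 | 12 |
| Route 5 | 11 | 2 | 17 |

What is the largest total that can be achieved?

Meeting every minimum uses 1+3+0+2 = 6 pallets, leaving 28.
Highest margin per pallet first: Route 26 16 > Route 5 11 > Route 13 8 > Route 10 3.
Route 26: +8 to 11 (cap) → 20 left.
Route 5: +15 to 17 (cap) → 5 left.
Only 5 left; Route 13 takes them to reach 5.
Total = 3×1 + 16×11 + 8×5 + 11×17 = 406.

406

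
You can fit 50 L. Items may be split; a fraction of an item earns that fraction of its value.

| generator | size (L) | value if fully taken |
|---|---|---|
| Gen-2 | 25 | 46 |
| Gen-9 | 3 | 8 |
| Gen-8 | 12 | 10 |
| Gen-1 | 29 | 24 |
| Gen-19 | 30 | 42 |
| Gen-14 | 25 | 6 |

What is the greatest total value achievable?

84.8

Best value per unit of size first: Gen-9 8/3≈2.67, Gen-2 46/25≈1.84, Gen-19 42/30≈1.4, Gen-8 10/12≈0.833, Gen-1 24/29≈0.828, Gen-14 6/25≈0.24.
All 3 L of Gen-9 fit (value 8) ; 47 remain.
Gen-2: take in full, 25 L for value 46 ; 22 left.
22 L left: a 22/30 share of Gen-19 gives 42×22/30 = 30.8.
Total value = 84.8.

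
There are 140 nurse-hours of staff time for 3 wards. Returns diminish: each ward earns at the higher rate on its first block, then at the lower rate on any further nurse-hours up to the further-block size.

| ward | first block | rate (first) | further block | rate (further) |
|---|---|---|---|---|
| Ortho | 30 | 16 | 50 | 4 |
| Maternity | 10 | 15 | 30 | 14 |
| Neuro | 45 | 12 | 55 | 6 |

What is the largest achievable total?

1740

Treat each block as its own option and order by rate: Ortho/T1 16 > Maternity/T1 15 > Maternity/T2 14 > Neuro/T1 12 > Neuro/T2 6 > Ortho/T2 4.
Ortho/T1 (16): +30 ; 110 left.
Maternity/T1 (15): +10 ; 100 left.
Maternity/T2 (14): +30 ; 70 left.
Neuro T1 at 12: fill all 45 ; 25 left.
25 remain; put them into Neuro T2 at 6.
Total = 16×30 + 15×10 + 14×30 + 12×45 + 6×25 = 1740.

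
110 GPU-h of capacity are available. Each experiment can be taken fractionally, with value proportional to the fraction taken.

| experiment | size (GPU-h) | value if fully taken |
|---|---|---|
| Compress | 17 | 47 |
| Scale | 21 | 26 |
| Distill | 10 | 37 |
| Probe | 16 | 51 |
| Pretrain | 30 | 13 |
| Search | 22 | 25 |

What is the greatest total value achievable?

Best value per unit of size first: Distill 37/10≈3.7, Probe 51/16≈3.19, Compress 47/17≈2.76, Scale 26/21≈1.24, Search 25/22≈1.14, Pretrain 13/30≈0.433.
Take all of Distill (10 GPU-h, value 37) → 100 GPU-h left.
Probe: take in full, 16 GPU-h for value 51 → 84 left.
Take all of Compress (17 GPU-h, value 47) → 67 GPU-h left.
Scale: take in full, 21 GPU-h for value 26 → 46 left.
All 22 GPU-h of Search fit (value 25) → 24 remain.
Only 24 GPU-h remain; take 24/30 of Pretrain for value 13×24/30 = 10.4.
Total value = 196.4.

196.4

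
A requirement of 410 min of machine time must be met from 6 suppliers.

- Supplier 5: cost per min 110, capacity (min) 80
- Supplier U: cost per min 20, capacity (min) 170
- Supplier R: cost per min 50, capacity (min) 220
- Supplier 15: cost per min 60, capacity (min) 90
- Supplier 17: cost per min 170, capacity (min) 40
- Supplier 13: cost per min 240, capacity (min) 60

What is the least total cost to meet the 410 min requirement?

Fill from the cheapest supplier first.
Supplier U at 20: take all 170 min — 240 still needed.
Supplier R at 50: take all 220 min — 20 still needed.
Supplier 15 (60): take the remaining 20 — done.
Supplier 5, Supplier 17, Supplier 13: unused.
Cost = 170×20 + 220×50 + 20×60 = 15600.

15600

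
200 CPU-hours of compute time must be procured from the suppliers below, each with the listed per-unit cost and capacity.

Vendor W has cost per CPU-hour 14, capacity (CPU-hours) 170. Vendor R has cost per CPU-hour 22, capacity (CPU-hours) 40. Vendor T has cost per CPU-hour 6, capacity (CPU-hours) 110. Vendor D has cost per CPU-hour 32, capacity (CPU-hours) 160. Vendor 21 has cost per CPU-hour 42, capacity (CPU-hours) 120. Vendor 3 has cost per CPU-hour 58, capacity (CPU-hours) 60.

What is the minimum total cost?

Use suppliers in increasing cost order.
Vendor T at 6: take all 110 CPU-hours — 90 still needed.
Vendor W (14): take the remaining 90 — done.
Vendor R, Vendor D, Vendor 21, Vendor 3: unused.
Cost = 110×6 + 90×14 = 1920.

1920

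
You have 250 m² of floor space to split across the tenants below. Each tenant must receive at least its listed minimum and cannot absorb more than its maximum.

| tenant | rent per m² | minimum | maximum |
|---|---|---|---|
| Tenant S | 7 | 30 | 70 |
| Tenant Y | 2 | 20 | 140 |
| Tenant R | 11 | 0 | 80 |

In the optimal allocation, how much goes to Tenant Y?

Meeting every minimum uses 30+20+0 = 50 m², leaving 200.
Order the tenants by rent per m²: Tenant R 11 > Tenant S 7 > Tenant Y 2.
Tenant R: +80 to 80 (cap) → 120 left.
Tenant S: +40 to 70 (cap) → 80 left.
Tenant Y: +80 (room for 120) → 100. Pool exhausted.

100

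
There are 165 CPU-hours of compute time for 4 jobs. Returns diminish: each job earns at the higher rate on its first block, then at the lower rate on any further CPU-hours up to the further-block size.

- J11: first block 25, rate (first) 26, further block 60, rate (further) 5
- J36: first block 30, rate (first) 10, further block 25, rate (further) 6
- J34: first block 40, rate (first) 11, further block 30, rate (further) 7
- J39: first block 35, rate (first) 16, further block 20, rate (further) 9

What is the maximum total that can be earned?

Treat each block as its own option and order by rate: J11/T1 26 > J39/T1 16 > J34/T1 11 > J36/T1 10 > J39/T2 9 > J34/T2 7 > J36/T2 6 > J11/T2 5.
J11 T1 at 26: fill all 25 ; 140 left.
J39/T1 (16): +35 ; 105 left.
J34 T1 at 11: fill all 40 ; 65 left.
J36 T1 at 10: fill all 30 ; 35 left.
J39/T2 (9): +20 ; 15 left.
J34/T2: +15 of 30 at 7; pool empty.
Total = 26×25 + 16×35 + 11×40 + 10×30 + 9×20 + 7×15 = 2235.

2235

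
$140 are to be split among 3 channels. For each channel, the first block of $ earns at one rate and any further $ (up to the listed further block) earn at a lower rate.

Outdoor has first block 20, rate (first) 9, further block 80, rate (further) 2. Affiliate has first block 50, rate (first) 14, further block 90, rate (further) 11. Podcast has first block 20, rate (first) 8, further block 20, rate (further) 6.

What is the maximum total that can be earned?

Rank every tier by rate: Affiliate/first 14 > Affiliate/second 11 > Outdoor/first 9 > Podcast/first 8 > Podcast/second 6 > Outdoor/second 2.
Fill Affiliate first block (50 at 14) — 90 left.
Affiliate second at 11: fill all 90 — 0 left.
Total = 14×50 + 11×90 = 1690.

1690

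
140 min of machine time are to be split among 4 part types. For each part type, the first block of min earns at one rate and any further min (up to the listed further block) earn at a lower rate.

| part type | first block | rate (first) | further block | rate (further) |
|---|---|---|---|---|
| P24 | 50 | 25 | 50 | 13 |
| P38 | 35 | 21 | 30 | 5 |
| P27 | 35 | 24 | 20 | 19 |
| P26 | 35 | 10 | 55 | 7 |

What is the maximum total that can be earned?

3205

Treat each block as its own option and order by rate: P24/T1 25 > P27/T1 24 > P38/T1 21 > P27/T2 19 > P24/T2 13 > P26/T1 10 > P26/T2 7 > P38/T2 5.
P24/T1 (25): +50 → 90 left.
P27/T1 (24): +35 → 55 left.
P38 T1 at 21: fill all 35 → 20 left.
P27/T2 (19): +20 → 0 left.
Total = 25×50 + 24×35 + 21×35 + 19×20 = 3205.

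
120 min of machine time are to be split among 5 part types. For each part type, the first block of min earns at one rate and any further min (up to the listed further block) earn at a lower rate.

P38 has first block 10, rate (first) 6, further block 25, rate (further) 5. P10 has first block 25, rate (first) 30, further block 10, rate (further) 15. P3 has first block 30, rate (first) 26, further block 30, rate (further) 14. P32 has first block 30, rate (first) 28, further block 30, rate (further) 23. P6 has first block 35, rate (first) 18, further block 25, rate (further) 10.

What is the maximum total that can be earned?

Treat each block as its own option and order by rate: P10/tier1 30 > P32/tier1 28 > P3/tier1 26 > P32/tier2 23 > P6/tier1 18 > P10/tier2 15 > P3/tier2 14 > P6/tier2 10 > P38/tier1 6 > P38/tier2 5.
Fill P10 tier1 block (25 at 30) ; 95 left.
P32 tier1 at 28: fill all 30 ; 65 left.
P3/tier1 (26): +30 ; 35 left.
P32/tier2 (23): +30 ; 5 left.
P6/tier1: +5 of 35 at 18; pool empty.
Total = 30×25 + 28×30 + 26×30 + 23×30 + 18×5 = 3150.

3150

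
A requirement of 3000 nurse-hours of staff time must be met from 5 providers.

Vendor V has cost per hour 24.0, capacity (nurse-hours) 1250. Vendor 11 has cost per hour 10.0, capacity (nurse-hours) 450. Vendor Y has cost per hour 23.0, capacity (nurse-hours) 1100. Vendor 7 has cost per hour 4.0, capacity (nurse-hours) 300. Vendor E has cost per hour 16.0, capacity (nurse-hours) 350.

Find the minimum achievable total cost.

Cheapest first:
Take 300 from Vendor 7 at 4.0 — need 2700 more.
Vendor 11 (10.0): use full 450 — 2250 nurse-hours to go.
Vendor E at 16.0: take all 350 nurse-hours — 1900 still needed.
Take 1100 from Vendor Y at 23.0 — need 800 more.
Vendor V (24.0): take the remaining 800 — done.
Cost = 300×4.0 + 450×10.0 + 350×16.0 + 1100×23.0 + 800×24.0 = 55800.

55800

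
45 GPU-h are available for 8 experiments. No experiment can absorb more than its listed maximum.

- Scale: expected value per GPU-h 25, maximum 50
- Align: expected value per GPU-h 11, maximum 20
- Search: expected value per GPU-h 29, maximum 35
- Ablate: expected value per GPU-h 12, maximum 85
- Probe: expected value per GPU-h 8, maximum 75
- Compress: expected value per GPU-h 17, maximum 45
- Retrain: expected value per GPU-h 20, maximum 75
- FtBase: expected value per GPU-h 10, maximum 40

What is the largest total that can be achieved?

Rank by expected value per GPU-h: Search 29 > Scale 25 > Retrain 20 > Compress 17 > Ablate 12 > Align 11 > FtBase 10 > Probe 8.
Give Search 35 to hit its cap of 35 → 10 left.
Scale has room for 50 but only 10 remain, so it gets 10.
Total = 25×10 + 29×35 = 1265.

1265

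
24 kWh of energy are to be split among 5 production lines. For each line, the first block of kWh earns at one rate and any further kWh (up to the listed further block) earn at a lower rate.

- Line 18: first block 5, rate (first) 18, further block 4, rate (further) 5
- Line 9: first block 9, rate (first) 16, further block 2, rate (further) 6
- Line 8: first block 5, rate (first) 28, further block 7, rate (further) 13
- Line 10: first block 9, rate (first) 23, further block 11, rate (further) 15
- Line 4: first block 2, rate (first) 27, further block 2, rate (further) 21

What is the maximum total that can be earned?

Rank every tier by rate: Line 8/first 28 > Line 4/first 27 > Line 10/first 23 > Line 4/second 21 > Line 18/first 18 > Line 9/first 16 > Line 10/second 15 > Line 8/second 13 > Line 9/second 6 > Line 18/second 5.
Fill Line 8 first block (5 at 28) ; 19 left.
Fill Line 4 first block (2 at 27) ; 17 left.
Fill Line 10 first block (9 at 23) ; 8 left.
Fill Line 4 second block (2 at 21) ; 6 left.
Line 18/first (18): +5 ; 1 left.
Line 9/first: +1 of 9 at 16; pool empty.
Total = 28×5 + 27×2 + 23×9 + 21×2 + 18×5 + 16×1 = 549.

549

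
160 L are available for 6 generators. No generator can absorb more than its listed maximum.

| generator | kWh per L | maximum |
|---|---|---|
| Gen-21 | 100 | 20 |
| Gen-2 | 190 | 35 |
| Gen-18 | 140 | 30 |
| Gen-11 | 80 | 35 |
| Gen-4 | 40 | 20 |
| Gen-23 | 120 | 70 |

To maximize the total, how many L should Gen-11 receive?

Rank by kWh per L: Gen-2 190 > Gen-18 140 > Gen-23 120 > Gen-21 100 > Gen-11 80 > Gen-4 40.
Gen-2 takes 35 to reach its cap of 35 ; 125 left.
Give Gen-18 30 to hit its cap of 30 ; 95 left.
Give Gen-23 70 to hit its cap of 70 ; 25 left.
Gen-21 takes 20 to reach its cap of 20 ; 5 left.
Gen-11: +5 (room for 35) → 5. Pool exhausted.

5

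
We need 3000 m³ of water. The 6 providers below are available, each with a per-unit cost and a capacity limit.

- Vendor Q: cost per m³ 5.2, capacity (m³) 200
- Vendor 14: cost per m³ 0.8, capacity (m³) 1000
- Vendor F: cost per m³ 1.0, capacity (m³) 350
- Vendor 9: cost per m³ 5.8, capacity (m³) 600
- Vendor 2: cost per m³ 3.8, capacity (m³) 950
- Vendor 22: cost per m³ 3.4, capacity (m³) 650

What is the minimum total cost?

Cheapest first:
Vendor 14 (0.8): use full 1000 ; 2000 m³ to go.
Vendor F at 1.0: take all 350 m³ ; 1650 still needed.
Vendor 22 at 3.4: take all 650 m³ ; 1000 still needed.
Take 950 from Vendor 2 at 3.8 ; need 50 more.
Take 50 from Vendor Q at 5.2 to finish.
Vendor 9: unused.
Cost = 1000×0.8 + 350×1.0 + 650×3.4 + 950×3.8 + 50×5.2 = 7230.

7230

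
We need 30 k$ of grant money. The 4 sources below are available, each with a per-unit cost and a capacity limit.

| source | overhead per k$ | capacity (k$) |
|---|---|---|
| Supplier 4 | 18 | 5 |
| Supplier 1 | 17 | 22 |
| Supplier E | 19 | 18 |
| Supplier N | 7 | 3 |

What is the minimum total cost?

485

Use sources in increasing cost order.
Take 3 from Supplier N at 7 ; need 27 more.
Supplier 1 (17): use full 22 ; 5 k$ to go.
Supplier 4 at 18: take all 5 k$ ; 0 still needed.
Supplier E: unused.
Cost = 3×7 + 22×17 + 5×18 = 485.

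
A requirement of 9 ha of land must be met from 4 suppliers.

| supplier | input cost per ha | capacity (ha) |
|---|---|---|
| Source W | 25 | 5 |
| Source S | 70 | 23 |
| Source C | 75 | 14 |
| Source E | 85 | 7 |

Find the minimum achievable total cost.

405

Use suppliers in increasing cost order.
Source W (25): use full 5 ; 4 ha to go.
Take 4 from Source S at 70 to finish.
Source C, Source E: unused.
Cost = 5×25 + 4×70 = 405.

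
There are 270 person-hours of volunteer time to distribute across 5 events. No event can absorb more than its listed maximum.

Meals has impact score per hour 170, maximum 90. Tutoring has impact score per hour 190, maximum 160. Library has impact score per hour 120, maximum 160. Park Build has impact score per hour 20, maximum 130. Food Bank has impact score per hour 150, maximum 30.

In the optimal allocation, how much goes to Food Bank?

Highest impact score per hour first: Tutoring 190 > Meals 170 > Food Bank 150 > Library 120 > Park Build 20.
Give Tutoring 160 to hit its cap of 160 — 110 left.
Give Meals 90 to hit its cap of 90 — 20 left.
Food Bank: +20 (room for 30) → 20. Pool exhausted.

20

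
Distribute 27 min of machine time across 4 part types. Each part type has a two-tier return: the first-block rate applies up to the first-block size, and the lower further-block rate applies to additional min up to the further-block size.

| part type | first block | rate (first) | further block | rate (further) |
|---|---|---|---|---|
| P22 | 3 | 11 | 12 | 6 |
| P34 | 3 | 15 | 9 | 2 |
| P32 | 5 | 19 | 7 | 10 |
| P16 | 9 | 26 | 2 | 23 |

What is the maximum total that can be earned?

503

Order all 8 blocks by rate: P16/T1 26 > P16/T2 23 > P32/T1 19 > P34/T1 15 > P22/T1 11 > P32/T2 10 > P22/T2 6 > P34/T2 2.
Fill P16 T1 block (9 at 26) ; 18 left.
P16 T2 at 23: fill all 2 ; 16 left.
P32 T1 at 19: fill all 5 ; 11 left.
P34 T1 at 15: fill all 3 ; 8 left.
Fill P22 T1 block (3 at 11) ; 5 left.
P32/T2: +5 of 7 at 10; pool empty.
Total = 26×9 + 23×2 + 19×5 + 15×3 + 11×3 + 10×5 = 503.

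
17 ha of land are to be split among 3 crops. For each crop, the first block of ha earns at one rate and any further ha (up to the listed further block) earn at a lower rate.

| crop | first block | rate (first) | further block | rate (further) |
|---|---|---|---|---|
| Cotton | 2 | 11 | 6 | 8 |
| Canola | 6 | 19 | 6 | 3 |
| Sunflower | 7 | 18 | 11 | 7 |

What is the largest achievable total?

Rank every tier by rate: Canola/T1 19 > Sunflower/T1 18 > Cotton/T1 11 > Cotton/T2 8 > Sunflower/T2 7 > Canola/T2 3.
Fill Canola T1 block (6 at 19) → 11 left.
Sunflower/T1 (18): +7 → 4 left.
Cotton/T1 (11): +2 → 2 left.
2 remain; put them into Cotton T2 at 8.
Total = 19×6 + 18×7 + 11×2 + 8×2 = 278.

278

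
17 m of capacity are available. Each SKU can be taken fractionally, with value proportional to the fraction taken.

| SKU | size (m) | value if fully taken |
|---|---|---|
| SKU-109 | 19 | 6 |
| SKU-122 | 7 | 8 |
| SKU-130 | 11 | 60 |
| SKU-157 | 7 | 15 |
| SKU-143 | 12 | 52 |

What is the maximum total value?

86

Best value per unit of size first: SKU-130 60/11≈5.45, SKU-143 52/12≈4.33, SKU-157 15/7≈2.14, SKU-122 8/7≈1.14, SKU-109 6/19≈0.316.
SKU-130: take in full, 11 m for value 60 — 6 left.
6 m left: a 6/12 share of SKU-143 gives 52×6/12 = 26.
Total value = 86.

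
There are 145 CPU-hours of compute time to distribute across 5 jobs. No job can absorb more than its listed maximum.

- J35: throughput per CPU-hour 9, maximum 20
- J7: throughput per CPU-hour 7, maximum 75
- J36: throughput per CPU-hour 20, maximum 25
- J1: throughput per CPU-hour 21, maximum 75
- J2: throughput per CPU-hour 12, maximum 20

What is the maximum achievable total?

2530

Order the jobs by throughput per CPU-hour: J1 21 > J36 20 > J2 12 > J35 9 > J7 7.
J1: +75 to 75 (cap) ; 70 left.
J36: +25 to 25 (cap) ; 45 left.
J2: +20 to 20 (cap) ; 25 left.
J35: +20 to 20 (cap) ; 5 left.
J7: +5 (room for 75) → 5. Pool exhausted.
Total = 9×20 + 7×5 + 20×25 + 21×75 + 12×20 = 2530.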